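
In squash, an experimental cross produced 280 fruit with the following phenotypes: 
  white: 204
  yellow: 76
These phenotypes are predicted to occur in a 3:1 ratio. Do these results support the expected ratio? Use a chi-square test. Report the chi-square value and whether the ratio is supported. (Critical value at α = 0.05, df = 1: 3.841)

0.686; consistent

Total ratio parts = 4. Expected numbers out of 280:
  white: 280 × 3/4 = 210
  yellow: 280 × 1/4 = 70
χ² = Σ (O − E)² / E
  white: (204 − 210)² / 210 = 0.1714
  yellow: (76 − 70)² / 70 = 0.5143
χ² = 0.1714 + 0.5143 = 0.6857 ≈ 0.686
Degrees of freedom = 2 − 1 = 1; critical value at α = 0.05 is 3.841.
Since 0.686 < 3.841, we fail to reject the null hypothesis — the data are consistent with the 3:1 ratio.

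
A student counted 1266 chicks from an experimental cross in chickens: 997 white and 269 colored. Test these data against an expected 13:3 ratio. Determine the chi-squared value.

Expected counts for N = 1266 under a 13:3 ratio (total parts = 16):
  white: 1266 × 13/16 = 1028.625
  colored: 1266 × 3/16 = 237.375
χ² = Σ (O − E)² / E
  white: (997 − 1028.625)² / 1028.625 = 0.9723
  colored: (269 − 237.375)² / 237.375 = 4.2133
χ² = 0.9723 + 4.2133 = 5.1856 ≈ 5.186

5.186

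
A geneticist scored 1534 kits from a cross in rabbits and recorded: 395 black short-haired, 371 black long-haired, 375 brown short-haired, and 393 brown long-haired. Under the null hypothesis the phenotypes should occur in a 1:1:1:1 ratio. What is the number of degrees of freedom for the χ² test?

3

A goodness-of-fit test with 4 phenotype classes has df = 4 − 1 = 3.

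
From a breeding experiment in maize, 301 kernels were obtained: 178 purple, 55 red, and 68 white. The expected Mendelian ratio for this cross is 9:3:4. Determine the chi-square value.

1.181

Expected counts for N = 301 under a 9:3:4 ratio (total parts = 16):
  purple: 301 × 9/16 = 169.3125
  red: 301 × 3/16 = 56.4375
  white: 301 × 4/16 = 75.25
χ² = Σ (O − E)² / E
  purple: (178 − 169.3125)² / 169.3125 = 0.4458
  red: (55 − 56.4375)² / 56.4375 = 0.0366
  white: (68 − 75.25)² / 75.25 = 0.6985
χ² = 0.4458 + 0.0366 + 0.6985 = 1.1809 ≈ 1.181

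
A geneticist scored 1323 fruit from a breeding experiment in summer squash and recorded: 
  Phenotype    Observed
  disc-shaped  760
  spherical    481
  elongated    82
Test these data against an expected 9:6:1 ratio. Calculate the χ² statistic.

0.803

The 9:6:1 ratio has 16 parts, so with N = 1323 the expected counts are:
  disc-shaped: 1323 × 9/16 = 744.1875
  spherical: 1323 × 6/16 = 496.125
  elongated: 1323 × 1/16 = 82.6875
χ² = Σ (O − E)² / E
  disc-shaped: (760 − 744.1875)² / 744.1875 = 0.3360
  spherical: (481 − 496.125)² / 496.125 = 0.4611
  elongated: (82 − 82.6875)² / 82.6875 = 0.0057
χ² = 0.3360 + 0.4611 + 0.0057 = 0.8028 ≈ 0.803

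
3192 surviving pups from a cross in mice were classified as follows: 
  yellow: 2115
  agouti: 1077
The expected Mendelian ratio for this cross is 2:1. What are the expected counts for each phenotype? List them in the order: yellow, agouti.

2128, 1064

Expected counts for N = 3192 under a 2:1 ratio (total parts = 3):
  yellow: 3192 × 2/3 = 2128
  agouti: 3192 × 1/3 = 1064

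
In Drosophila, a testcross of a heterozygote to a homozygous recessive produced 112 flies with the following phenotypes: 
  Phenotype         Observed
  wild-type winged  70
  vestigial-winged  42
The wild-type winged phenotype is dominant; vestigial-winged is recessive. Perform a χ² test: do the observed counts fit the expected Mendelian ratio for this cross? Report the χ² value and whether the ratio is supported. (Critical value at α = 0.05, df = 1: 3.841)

A testcross of a heterozygote (Aa × aa) gives a 1:1 phenotypic ratio.
Expected counts for N = 112 under a 1:1 ratio (total parts = 2):
  wild-type winged: 112 × 1/2 = 56
  vestigial-winged: 112 × 1/2 = 56
χ² = Σ (O − E)² / E
  wild-type winged: (70 − 56)² / 56 = 3.5000
  vestigial-winged: (42 − 56)² / 56 = 3.5000
χ² = 3.5000 + 3.5000 = 7.000
Degrees of freedom = 2 − 1 = 1; critical value at α = 0.05 is 3.841.
Since 7.000 > 3.841, we reject the null hypothesis — the data do not fit the 1:1 ratio.

7.000; not consistent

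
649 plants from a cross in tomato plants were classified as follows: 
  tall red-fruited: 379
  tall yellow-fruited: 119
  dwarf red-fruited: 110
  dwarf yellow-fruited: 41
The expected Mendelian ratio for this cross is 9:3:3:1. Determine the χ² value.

1.719

The 9:3:3:1 ratio has 16 parts, so with N = 649 the expected counts are:
  tall red-fruited: 649 × 9/16 = 365.0625
  tall yellow-fruited: 649 × 3/16 = 121.6875
  dwarf red-fruited: 649 × 3/16 = 121.6875
  dwarf yellow-fruited: 649 × 1/16 = 40.5625
χ² = Σ (O − E)² / E
  tall red-fruited: (379 − 365.0625)² / 365.0625 = 0.5321
  tall yellow-fruited: (119 − 121.6875)² / 121.6875 = 0.0594
  dwarf red-fruited: (110 − 121.6875)² / 121.6875 = 1.1225
  dwarf yellow-fruited: (41 − 40.5625)² / 40.5625 = 0.0047
χ² = 0.5321 + 0.0594 + 1.1225 + 0.0047 = 1.7187 ≈ 1.719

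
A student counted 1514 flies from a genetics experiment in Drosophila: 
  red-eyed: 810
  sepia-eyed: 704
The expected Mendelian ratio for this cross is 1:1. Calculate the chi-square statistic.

7.421

Expected counts for N = 1514 under a 1:1 ratio (total parts = 2):
  red-eyed: 1514 × 1/2 = 757
  sepia-eyed: 1514 × 1/2 = 757
χ² = Σ (O − E)² / E
  red-eyed: (810 − 757)² / 757 = 3.7107
  sepia-eyed: (704 − 757)² / 757 = 3.7107
χ² = 3.7107 + 3.7107 = 7.4214 ≈ 7.421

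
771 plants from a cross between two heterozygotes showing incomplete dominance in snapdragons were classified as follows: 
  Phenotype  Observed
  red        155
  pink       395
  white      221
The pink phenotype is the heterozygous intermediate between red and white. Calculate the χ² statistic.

11.768

With incomplete dominance, a heterozygote × heterozygote cross gives a 1:2:1 phenotypic ratio.
Under the 1:2:1 hypothesis (Σ ratio = 4, N = 771):
  red: 771 × 1/4 = 192.75
  pink: 771 × 2/4 = 385.5
  white: 771 × 1/4 = 192.75
χ² = Σ (O − E)² / E
  red: (155 − 192.75)² / 192.75 = 7.3933
  pink: (395 − 385.5)² / 385.5 = 0.2341
  white: (221 − 192.75)² / 192.75 = 4.1404
χ² = 7.3933 + 0.2341 + 4.1404 = 11.7678 ≈ 11.768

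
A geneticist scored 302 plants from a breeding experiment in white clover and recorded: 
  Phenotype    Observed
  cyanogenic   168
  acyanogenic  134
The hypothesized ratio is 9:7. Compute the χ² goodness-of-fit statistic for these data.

0.047

Under the 9:7 hypothesis (Σ ratio = 16, N = 302):
  cyanogenic: 302 × 9/16 = 169.875
  acyanogenic: 302 × 7/16 = 132.125
χ² = Σ (O − E)² / E
  cyanogenic: (168 − 169.875)² / 169.875 = 0.0207
  acyanogenic: (134 − 132.125)² / 132.125 = 0.0266
χ² = 0.0207 + 0.0266 = 0.0473 ≈ 0.047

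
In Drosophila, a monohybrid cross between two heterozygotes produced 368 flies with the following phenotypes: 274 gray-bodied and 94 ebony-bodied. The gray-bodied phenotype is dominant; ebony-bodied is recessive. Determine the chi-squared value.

For a monohybrid cross between heterozygotes with complete dominance, the expected phenotypic ratio is 3:1.
The 3:1 ratio has 4 parts, so with N = 368 the expected counts are:
  gray-bodied: 368 × 3/4 = 276
  ebony-bodied: 368 × 1/4 = 92
χ² = Σ (O − E)² / E
  gray-bodied: (274 − 276)² / 276 = 0.0145
  ebony-bodied: (94 − 92)² / 92 = 0.0435
χ² = 0.0145 + 0.0435 = 0.058

0.058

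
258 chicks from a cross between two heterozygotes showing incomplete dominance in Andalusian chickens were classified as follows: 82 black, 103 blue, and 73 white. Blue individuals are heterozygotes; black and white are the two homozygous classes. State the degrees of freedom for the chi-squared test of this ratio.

With incomplete dominance, a heterozygote × heterozygote cross gives a 1:2:1 phenotypic ratio.
A goodness-of-fit test with 3 phenotype classes has df = 3 − 1 = 2.

2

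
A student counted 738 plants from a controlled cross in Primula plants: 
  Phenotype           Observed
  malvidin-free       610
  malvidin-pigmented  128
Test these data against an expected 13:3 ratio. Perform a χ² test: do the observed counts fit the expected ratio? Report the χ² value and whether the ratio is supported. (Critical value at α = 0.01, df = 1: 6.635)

0.957; consistent

The 13:3 ratio has 16 parts, so with N = 738 the expected counts are:
  malvidin-free: 738 × 13/16 = 599.625
  malvidin-pigmented: 738 × 3/16 = 138.375
χ² = Σ (O − E)² / E
  malvidin-free: (610 − 599.625)² / 599.625 = 0.1795
  malvidin-pigmented: (128 − 138.375)² / 138.375 = 0.7779
χ² = 0.1795 + 0.7779 = 0.9574 ≈ 0.957
Degrees of freedom = 2 − 1 = 1; critical value at α = 0.01 is 6.635.
Since 0.957 < 6.635, we fail to reject the null hypothesis — the data are consistent with the 13:3 ratio.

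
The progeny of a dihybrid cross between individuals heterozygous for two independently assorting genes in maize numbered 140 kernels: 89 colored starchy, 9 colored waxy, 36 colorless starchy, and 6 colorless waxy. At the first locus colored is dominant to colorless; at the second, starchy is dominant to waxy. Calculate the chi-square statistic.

A dihybrid F₂ with independent assortment and complete dominance at both loci gives a 9:3:3:1 phenotypic ratio.
Total ratio parts = 16. Expected numbers out of 140:
  colored starchy: 140 × 9/16 = 78.75
  colored waxy: 140 × 3/16 = 26.25
  colorless starchy: 140 × 3/16 = 26.25
  colorless waxy: 140 × 1/16 = 8.75
χ² = Σ (O − E)² / E
  colored starchy: (89 − 78.75)² / 78.75 = 1.3341
  colored waxy: (9 − 26.25)² / 26.25 = 11.3357
  colorless starchy: (36 − 26.25)² / 26.25 = 3.6214
  colorless waxy: (6 − 8.75)² / 8.75 = 0.8643
χ² = 1.3341 + 11.3357 + 3.6214 + 0.8643 = 17.1555 ≈ 17.156

17.156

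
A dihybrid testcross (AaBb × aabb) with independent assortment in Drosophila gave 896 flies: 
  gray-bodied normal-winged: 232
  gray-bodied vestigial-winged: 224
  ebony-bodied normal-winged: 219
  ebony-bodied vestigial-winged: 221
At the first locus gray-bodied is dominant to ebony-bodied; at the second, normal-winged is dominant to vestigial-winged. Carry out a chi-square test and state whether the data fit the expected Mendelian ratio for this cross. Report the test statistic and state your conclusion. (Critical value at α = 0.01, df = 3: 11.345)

0.438; consistent

A dihybrid testcross with independent assortment gives a 1:1:1:1 ratio.
Expected counts for N = 896 under a 1:1:1:1 ratio (total parts = 4):
  gray-bodied normal-winged: 896 × 1/4 = 224
  gray-bodied vestigial-winged: 896 × 1/4 = 224
  ebony-bodied normal-winged: 896 × 1/4 = 224
  ebony-bodied vestigial-winged: 896 × 1/4 = 224
χ² = Σ (O − E)² / E
  gray-bodied normal-winged: (232 − 224)² / 224 = 0.2857
  gray-bodied vestigial-winged: (224 − 224)² / 224 = 0.0000
  ebony-bodied normal-winged: (219 − 224)² / 224 = 0.1116
  ebony-bodied vestigial-winged: (221 − 224)² / 224 = 0.0402
χ² = 0.2857 + 0.0000 + 0.1116 + 0.0402 = 0.4375 ≈ 0.438
Degrees of freedom = 4 − 1 = 3; critical value at α = 0.01 is 11.345.
Since 0.438 < 11.345, we fail to reject the null hypothesis — the data are consistent with the 1:1:1:1 ratio.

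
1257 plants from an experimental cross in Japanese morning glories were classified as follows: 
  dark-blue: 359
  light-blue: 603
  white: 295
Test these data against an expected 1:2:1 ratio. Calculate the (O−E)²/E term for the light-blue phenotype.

1.035

The 1:2:1 ratio has 4 parts, so with N = 1257 the expected counts are:
  dark-blue: 1257 × 1/4 = 314.25
  light-blue: 1257 × 2/4 = 628.5
  white: 1257 × 1/4 = 314.25
Contribution of light-blue: (603 − 628.5)² / 628.5 = 1.0346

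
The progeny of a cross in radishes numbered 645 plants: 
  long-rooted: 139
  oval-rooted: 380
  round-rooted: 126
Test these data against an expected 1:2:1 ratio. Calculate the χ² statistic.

The 1:2:1 ratio has 4 parts, so with N = 645 the expected counts are:
  long-rooted: 645 × 1/4 = 161.25
  oval-rooted: 645 × 2/4 = 322.5
  round-rooted: 645 × 1/4 = 161.25
χ² = Σ (O − E)² / E
  long-rooted: (139 − 161.25)² / 161.25 = 3.0702
  oval-rooted: (380 − 322.5)² / 322.5 = 10.2519
  round-rooted: (126 − 161.25)² / 161.25 = 7.7058
χ² = 3.0702 + 10.2519 + 7.7058 = 21.0279 ≈ 21.028

21.028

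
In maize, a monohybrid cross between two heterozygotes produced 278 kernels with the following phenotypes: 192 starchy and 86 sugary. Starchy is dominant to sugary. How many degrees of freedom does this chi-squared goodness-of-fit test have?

For a monohybrid cross between heterozygotes with complete dominance, the expected phenotypic ratio is 3:1.
A goodness-of-fit test with 2 phenotype classes has df = 2 − 1 = 1.

1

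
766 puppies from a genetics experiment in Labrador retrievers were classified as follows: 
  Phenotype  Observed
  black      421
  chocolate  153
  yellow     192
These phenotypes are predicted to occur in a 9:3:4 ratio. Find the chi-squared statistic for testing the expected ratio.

0.840

The 9:3:4 ratio has 16 parts, so with N = 766 the expected counts are:
  black: 766 × 9/16 = 430.875
  chocolate: 766 × 3/16 = 143.625
  yellow: 766 × 4/16 = 191.5
χ² = Σ (O − E)² / E
  black: (421 − 430.875)² / 430.875 = 0.2263
  chocolate: (153 − 143.625)² / 143.625 = 0.6119
  yellow: (192 − 191.5)² / 191.5 = 0.0013
χ² = 0.2263 + 0.6119 + 0.0013 = 0.8395 ≈ 0.840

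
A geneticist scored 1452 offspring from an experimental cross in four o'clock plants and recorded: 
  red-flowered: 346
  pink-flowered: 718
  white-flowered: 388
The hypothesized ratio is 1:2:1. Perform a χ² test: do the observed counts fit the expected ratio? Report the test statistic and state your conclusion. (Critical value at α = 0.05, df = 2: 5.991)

Total ratio parts = 4. Expected numbers out of 1452:
  red-flowered: 1452 × 1/4 = 363
  pink-flowered: 1452 × 2/4 = 726
  white-flowered: 1452 × 1/4 = 363
χ² = Σ (O − E)² / E
  red-flowered: (346 − 363)² / 363 = 0.7961
  pink-flowered: (718 − 726)² / 726 = 0.0882
  white-flowered: (388 − 363)² / 363 = 1.7218
χ² = 0.7961 + 0.0882 + 1.7218 = 2.6061 ≈ 2.606
Degrees of freedom = 3 − 1 = 2; critical value at α = 0.05 is 5.991.
Since 2.606 < 5.991, we fail to reject the null hypothesis — the data are consistent with the 1:2:1 ratio.

2.606; consistent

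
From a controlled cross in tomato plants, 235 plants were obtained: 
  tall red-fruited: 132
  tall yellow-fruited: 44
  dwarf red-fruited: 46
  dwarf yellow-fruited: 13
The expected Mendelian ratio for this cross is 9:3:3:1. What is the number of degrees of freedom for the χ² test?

A goodness-of-fit test with 4 phenotype classes has df = 4 − 1 = 3.

3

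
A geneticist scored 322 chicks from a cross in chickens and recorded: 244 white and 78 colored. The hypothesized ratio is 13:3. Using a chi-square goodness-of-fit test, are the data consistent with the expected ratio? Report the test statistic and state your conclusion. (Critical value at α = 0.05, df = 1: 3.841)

Expected counts for N = 322 under a 13:3 ratio (total parts = 16):
  white: 322 × 13/16 = 261.625
  colored: 322 × 3/16 = 60.375
χ² = Σ (O − E)² / E
  white: (244 − 261.625)² / 261.625 = 1.1874
  colored: (78 − 60.375)² / 60.375 = 5.1452
χ² = 1.1874 + 5.1452 = 6.3326 ≈ 6.333
Degrees of freedom = 2 − 1 = 1; critical value at α = 0.05 is 3.841.
Since 6.333 > 3.841, we reject the null hypothesis — the data do not fit the 13:3 ratio.

6.333; not consistent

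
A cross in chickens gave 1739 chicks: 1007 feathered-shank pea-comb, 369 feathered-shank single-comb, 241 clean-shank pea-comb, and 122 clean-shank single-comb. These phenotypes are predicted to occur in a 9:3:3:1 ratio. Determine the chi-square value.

Under the 9:3:3:1 hypothesis (Σ ratio = 16, N = 1739):
  feathered-shank pea-comb: 1739 × 9/16 = 978.1875
  feathered-shank single-comb: 1739 × 3/16 = 326.0625
  clean-shank pea-comb: 1739 × 3/16 = 326.0625
  clean-shank single-comb: 1739 × 1/16 = 108.6875
χ² = Σ (O − E)² / E
  feathered-shank pea-comb: (1007 − 978.1875)² / 978.1875 = 0.8487
  feathered-shank single-comb: (369 − 326.0625)² / 326.0625 = 5.6542
  clean-shank pea-comb: (241 − 326.0625)² / 326.0625 = 22.1909
  clean-shank single-comb: (122 − 108.6875)² / 108.6875 = 1.6306
χ² = 0.8487 + 5.6542 + 22.1909 + 1.6306 = 30.3244 ≈ 30.324

30.324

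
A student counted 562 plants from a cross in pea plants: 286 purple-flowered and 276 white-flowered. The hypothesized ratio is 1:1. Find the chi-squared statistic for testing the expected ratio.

Total ratio parts = 2. Expected numbers out of 562:
  purple-flowered: 562 × 1/2 = 281
  white-flowered: 562 × 1/2 = 281
χ² = Σ (O − E)² / E
  purple-flowered: (286 − 281)² / 281 = 0.0890
  white-flowered: (276 − 281)² / 281 = 0.0890
χ² = 0.0890 + 0.0890 = 0.178

0.178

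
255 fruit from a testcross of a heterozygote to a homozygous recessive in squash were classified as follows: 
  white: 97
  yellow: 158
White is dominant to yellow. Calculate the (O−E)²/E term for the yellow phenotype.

7.296

A testcross of a heterozygote (Aa × aa) gives a 1:1 phenotypic ratio.
Expected counts for N = 255 under a 1:1 ratio (total parts = 2):
  white: 255 × 1/2 = 127.5
  yellow: 255 × 1/2 = 127.5
Contribution of yellow: (158 − 127.5)² / 127.5 = 7.2961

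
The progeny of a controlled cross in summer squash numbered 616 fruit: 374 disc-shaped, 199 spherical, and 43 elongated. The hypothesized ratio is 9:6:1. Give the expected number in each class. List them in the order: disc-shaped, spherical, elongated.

346.5, 231, 38.5

Under the 9:6:1 hypothesis (Σ ratio = 16, N = 616):
  disc-shaped: 616 × 9/16 = 346.5
  spherical: 616 × 6/16 = 231
  elongated: 616 × 1/16 = 38.5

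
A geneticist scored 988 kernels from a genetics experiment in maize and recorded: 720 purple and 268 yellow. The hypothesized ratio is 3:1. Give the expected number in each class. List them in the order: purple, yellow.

741, 247

The 3:1 ratio has 4 parts, so with N = 988 the expected counts are:
  purple: 988 × 3/4 = 741
  yellow: 988 × 1/4 = 247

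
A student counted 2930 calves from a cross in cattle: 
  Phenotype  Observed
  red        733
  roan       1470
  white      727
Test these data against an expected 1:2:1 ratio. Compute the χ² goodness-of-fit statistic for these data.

0.059

Expected counts for N = 2930 under a 1:2:1 ratio (total parts = 4):
  red: 2930 × 1/4 = 732.5
  roan: 2930 × 2/4 = 1465
  white: 2930 × 1/4 = 732.5
χ² = Σ (O − E)² / E
  red: (733 − 732.5)² / 732.5 = 0.0003
  roan: (1470 − 1465)² / 1465 = 0.0171
  white: (727 − 732.5)² / 732.5 = 0.0413
χ² = 0.0003 + 0.0171 + 0.0413 = 0.0587 ≈ 0.059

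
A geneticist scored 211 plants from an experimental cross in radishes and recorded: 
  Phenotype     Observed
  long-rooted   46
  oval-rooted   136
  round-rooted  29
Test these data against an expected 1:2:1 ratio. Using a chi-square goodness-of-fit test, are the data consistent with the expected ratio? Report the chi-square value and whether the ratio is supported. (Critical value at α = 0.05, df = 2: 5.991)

20.374; not consistent

The 1:2:1 ratio has 4 parts, so with N = 211 the expected counts are:
  long-rooted: 211 × 1/4 = 52.75
  oval-rooted: 211 × 2/4 = 105.5
  round-rooted: 211 × 1/4 = 52.75
χ² = Σ (O − E)² / E
  long-rooted: (46 − 52.75)² / 52.75 = 0.8637
  oval-rooted: (136 − 105.5)² / 105.5 = 8.8175
  round-rooted: (29 − 52.75)² / 52.75 = 10.6931
χ² = 0.8637 + 8.8175 + 10.6931 = 20.3743 ≈ 20.374
Degrees of freedom = 3 − 1 = 2; critical value at α = 0.05 is 5.991.
Since 20.374 > 5.991, we reject the null hypothesis — the data do not fit the 1:2:1 ratio.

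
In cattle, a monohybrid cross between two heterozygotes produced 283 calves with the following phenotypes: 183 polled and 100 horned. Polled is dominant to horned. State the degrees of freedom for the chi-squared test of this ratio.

For a monohybrid cross between heterozygotes with complete dominance, the expected phenotypic ratio is 3:1.
A goodness-of-fit test with 2 phenotype classes has df = 2 − 1 = 1.

1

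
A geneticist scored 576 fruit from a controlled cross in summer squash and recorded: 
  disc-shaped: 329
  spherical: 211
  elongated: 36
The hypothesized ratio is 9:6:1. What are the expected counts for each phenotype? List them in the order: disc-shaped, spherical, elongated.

Under the 9:6:1 hypothesis (Σ ratio = 16, N = 576):
  disc-shaped: 576 × 9/16 = 324
  spherical: 576 × 6/16 = 216
  elongated: 576 × 1/16 = 36

324, 216, 36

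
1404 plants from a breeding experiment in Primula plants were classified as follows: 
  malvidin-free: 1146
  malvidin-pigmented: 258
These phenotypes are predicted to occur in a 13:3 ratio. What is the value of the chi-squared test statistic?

Total ratio parts = 16. Expected numbers out of 1404:
  malvidin-free: 1404 × 13/16 = 1140.75
  malvidin-pigmented: 1404 × 3/16 = 263.25
χ² = Σ (O − E)² / E
  malvidin-free: (1146 − 1140.75)² / 1140.75 = 0.0242
  malvidin-pigmented: (258 − 263.25)² / 263.25 = 0.1047
χ² = 0.0242 + 0.1047 = 0.1289 ≈ 0.129

0.129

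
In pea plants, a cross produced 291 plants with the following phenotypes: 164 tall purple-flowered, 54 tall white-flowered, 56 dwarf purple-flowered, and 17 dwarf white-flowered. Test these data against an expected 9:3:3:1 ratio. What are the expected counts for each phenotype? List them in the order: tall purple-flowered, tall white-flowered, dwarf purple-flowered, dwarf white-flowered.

Total ratio parts = 16. Expected numbers out of 291:
  tall purple-flowered: 291 × 9/16 = 163.6875
  tall white-flowered: 291 × 3/16 = 54.5625
  dwarf purple-flowered: 291 × 3/16 = 54.5625
  dwarf white-flowered: 291 × 1/16 = 18.1875

163.6875, 54.5625, 54.5625, 18.1875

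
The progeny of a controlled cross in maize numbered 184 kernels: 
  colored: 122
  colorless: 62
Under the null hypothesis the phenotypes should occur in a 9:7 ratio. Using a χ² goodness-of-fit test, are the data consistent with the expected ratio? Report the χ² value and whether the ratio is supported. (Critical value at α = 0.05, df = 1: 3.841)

Total ratio parts = 16. Expected numbers out of 184:
  colored: 184 × 9/16 = 103.5
  colorless: 184 × 7/16 = 80.5
χ² = Σ (O − E)² / E
  colored: (122 − 103.5)² / 103.5 = 3.3068
  colorless: (62 − 80.5)² / 80.5 = 4.2516
χ² = 3.3068 + 4.2516 = 7.5584 ≈ 7.558
Degrees of freedom = 2 − 1 = 1; critical value at α = 0.05 is 3.841.
Since 7.558 > 3.841, we reject the null hypothesis — the data do not fit the 9:7 ratio.

7.558; not consistent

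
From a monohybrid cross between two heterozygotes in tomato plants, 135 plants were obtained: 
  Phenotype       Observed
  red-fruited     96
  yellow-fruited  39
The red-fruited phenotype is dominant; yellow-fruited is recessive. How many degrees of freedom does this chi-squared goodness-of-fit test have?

1

For a monohybrid cross between heterozygotes with complete dominance, the expected phenotypic ratio is 3:1.
A goodness-of-fit test with 2 phenotype classes has df = 2 − 1 = 1.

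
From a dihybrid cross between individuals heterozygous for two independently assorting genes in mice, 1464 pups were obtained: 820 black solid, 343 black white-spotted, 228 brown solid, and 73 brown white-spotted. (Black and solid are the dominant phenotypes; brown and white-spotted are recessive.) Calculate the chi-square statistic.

A dihybrid F₂ with independent assortment and complete dominance at both loci gives a 9:3:3:1 phenotypic ratio.
Total ratio parts = 16. Expected numbers out of 1464:
  black solid: 1464 × 9/16 = 823.5
  black white-spotted: 1464 × 3/16 = 274.5
  brown solid: 1464 × 3/16 = 274.5
  brown white-spotted: 1464 × 1/16 = 91.5
χ² = Σ (O − E)² / E
  black solid: (820 − 823.5)² / 823.5 = 0.0149
  black white-spotted: (343 − 274.5)² / 274.5 = 17.0938
  brown solid: (228 − 274.5)² / 274.5 = 7.8770
  brown white-spotted: (73 − 91.5)² / 91.5 = 3.7404
χ² = 0.0149 + 17.0938 + 7.8770 + 3.7404 = 28.7261 ≈ 28.726

28.726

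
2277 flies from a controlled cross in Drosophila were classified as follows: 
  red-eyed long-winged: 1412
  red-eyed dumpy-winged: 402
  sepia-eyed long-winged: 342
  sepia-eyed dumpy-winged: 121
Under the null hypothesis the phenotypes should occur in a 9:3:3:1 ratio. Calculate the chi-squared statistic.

34.983

Expected counts for N = 2277 under a 9:3:3:1 ratio (total parts = 16):
  red-eyed long-winged: 2277 × 9/16 = 1280.8125
  red-eyed dumpy-winged: 2277 × 3/16 = 426.9375
  sepia-eyed long-winged: 2277 × 3/16 = 426.9375
  sepia-eyed dumpy-winged: 2277 × 1/16 = 142.3125
χ² = Σ (O − E)² / E
  red-eyed long-winged: (1412 − 1280.8125)² / 1280.8125 = 13.4369
  red-eyed dumpy-winged: (402 − 426.9375)² / 426.9375 = 1.4566
  sepia-eyed long-winged: (342 − 426.9375)² / 426.9375 = 16.8980
  sepia-eyed dumpy-winged: (121 − 142.3125)² / 142.3125 = 3.1917
χ² = 13.4369 + 1.4566 + 16.8980 + 3.1917 = 34.9832 ≈ 34.983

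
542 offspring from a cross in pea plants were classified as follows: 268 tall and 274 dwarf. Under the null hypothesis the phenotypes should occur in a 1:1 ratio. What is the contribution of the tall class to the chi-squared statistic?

Expected counts for N = 542 under a 1:1 ratio (total parts = 2):
  tall: 542 × 1/2 = 271
  dwarf: 542 × 1/2 = 271
Contribution of tall: (268 − 271)² / 271 = 0.0332

0.033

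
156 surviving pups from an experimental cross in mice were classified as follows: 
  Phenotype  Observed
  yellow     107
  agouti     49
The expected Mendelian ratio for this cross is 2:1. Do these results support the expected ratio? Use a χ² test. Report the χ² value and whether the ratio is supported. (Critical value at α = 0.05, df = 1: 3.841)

Total ratio parts = 3. Expected numbers out of 156:
  yellow: 156 × 2/3 = 104
  agouti: 156 × 1/3 = 52
χ² = Σ (O − E)² / E
  yellow: (107 − 104)² / 104 = 0.0865
  agouti: (49 − 52)² / 52 = 0.1731
χ² = 0.0865 + 0.1731 = 0.2596 ≈ 0.260
Degrees of freedom = 2 − 1 = 1; critical value at α = 0.05 is 3.841.
Since 0.260 < 3.841, we fail to reject the null hypothesis — the data are consistent with the 2:1 ratio.

0.260; consistent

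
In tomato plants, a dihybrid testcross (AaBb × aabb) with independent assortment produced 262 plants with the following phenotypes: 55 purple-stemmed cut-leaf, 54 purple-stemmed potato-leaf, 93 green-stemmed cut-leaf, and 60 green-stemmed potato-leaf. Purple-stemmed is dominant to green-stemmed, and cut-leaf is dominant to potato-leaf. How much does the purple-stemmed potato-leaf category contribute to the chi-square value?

2.019

A dihybrid testcross with independent assortment gives a 1:1:1:1 ratio.
Total ratio parts = 4. Expected numbers out of 262:
  purple-stemmed cut-leaf: 262 × 1/4 = 65.5
  purple-stemmed potato-leaf: 262 × 1/4 = 65.5
  green-stemmed cut-leaf: 262 × 1/4 = 65.5
  green-stemmed potato-leaf: 262 × 1/4 = 65.5
Contribution of purple-stemmed potato-leaf: (54 − 65.5)² / 65.5 = 2.0191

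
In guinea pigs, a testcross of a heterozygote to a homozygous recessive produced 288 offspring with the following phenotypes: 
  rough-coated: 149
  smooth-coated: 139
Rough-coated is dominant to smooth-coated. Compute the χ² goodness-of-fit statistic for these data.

0.347

A testcross of a heterozygote (Aa × aa) gives a 1:1 phenotypic ratio.
Under the 1:1 hypothesis (Σ ratio = 2, N = 288):
  rough-coated: 288 × 1/2 = 144
  smooth-coated: 288 × 1/2 = 144
χ² = Σ (O − E)² / E
  rough-coated: (149 − 144)² / 144 = 0.1736
  smooth-coated: (139 − 144)² / 144 = 0.1736
χ² = 0.1736 + 0.1736 = 0.3472 ≈ 0.347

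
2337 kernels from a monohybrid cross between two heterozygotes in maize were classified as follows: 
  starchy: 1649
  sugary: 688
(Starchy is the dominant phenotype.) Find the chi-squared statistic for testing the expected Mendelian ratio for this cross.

24.565

For a monohybrid cross between heterozygotes with complete dominance, the expected phenotypic ratio is 3:1.
Expected counts for N = 2337 under a 3:1 ratio (total parts = 4):
  starchy: 2337 × 3/4 = 1752.75
  sugary: 2337 × 1/4 = 584.25
χ² = Σ (O − E)² / E
  starchy: (1649 − 1752.75)² / 1752.75 = 6.1412
  sugary: (688 − 584.25)² / 584.25 = 18.4237
χ² = 6.1412 + 18.4237 = 24.5649 ≈ 24.565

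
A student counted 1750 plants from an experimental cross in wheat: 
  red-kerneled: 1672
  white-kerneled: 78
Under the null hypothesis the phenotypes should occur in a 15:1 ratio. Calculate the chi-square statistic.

Under the 15:1 hypothesis (Σ ratio = 16, N = 1750):
  red-kerneled: 1750 × 15/16 = 1640.625
  white-kerneled: 1750 × 1/16 = 109.375
χ² = Σ (O − E)² / E
  red-kerneled: (1672 − 1640.625)² / 1640.625 = 0.6000
  white-kerneled: (78 − 109.375)² / 109.375 = 9.0001
χ² = 0.6000 + 9.0001 = 9.6001 ≈ 9.600

9.600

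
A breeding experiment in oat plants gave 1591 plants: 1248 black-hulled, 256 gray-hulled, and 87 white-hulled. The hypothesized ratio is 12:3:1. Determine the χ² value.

10.069

Expected counts for N = 1591 under a 12:3:1 ratio (total parts = 16):
  black-hulled: 1591 × 12/16 = 1193.25
  gray-hulled: 1591 × 3/16 = 298.3125
  white-hulled: 1591 × 1/16 = 99.4375
χ² = Σ (O − E)² / E
  black-hulled: (1248 − 1193.25)² / 1193.25 = 2.5121
  gray-hulled: (256 − 298.3125)² / 298.3125 = 6.0016
  white-hulled: (87 − 99.4375)² / 99.4375 = 1.5557
χ² = 2.5121 + 6.0016 + 1.5557 = 10.0694 ≈ 10.069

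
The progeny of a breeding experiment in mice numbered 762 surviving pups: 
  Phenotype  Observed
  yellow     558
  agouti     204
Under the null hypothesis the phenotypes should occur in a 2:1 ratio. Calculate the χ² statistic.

14.764

The 2:1 ratio has 3 parts, so with N = 762 the expected counts are:
  yellow: 762 × 2/3 = 508
  agouti: 762 × 1/3 = 254
χ² = Σ (O − E)² / E
  yellow: (558 − 508)² / 508 = 4.9213
  agouti: (204 − 254)² / 254 = 9.8425
χ² = 4.9213 + 9.8425 = 14.7638 ≈ 14.764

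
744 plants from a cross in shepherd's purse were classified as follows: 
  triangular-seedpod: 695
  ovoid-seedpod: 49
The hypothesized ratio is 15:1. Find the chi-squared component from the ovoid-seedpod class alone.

0.134

Expected counts for N = 744 under a 15:1 ratio (total parts = 16):
  triangular-seedpod: 744 × 15/16 = 697.5
  ovoid-seedpod: 744 × 1/16 = 46.5
Contribution of ovoid-seedpod: (49 − 46.5)² / 46.5 = 0.1344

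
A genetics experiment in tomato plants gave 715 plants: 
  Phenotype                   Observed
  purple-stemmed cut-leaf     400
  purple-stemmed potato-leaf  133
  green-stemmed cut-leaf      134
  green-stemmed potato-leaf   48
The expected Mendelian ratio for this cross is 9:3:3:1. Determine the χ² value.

Expected counts for N = 715 under a 9:3:3:1 ratio (total parts = 16):
  purple-stemmed cut-leaf: 715 × 9/16 = 402.1875
  purple-stemmed potato-leaf: 715 × 3/16 = 134.0625
  green-stemmed cut-leaf: 715 × 3/16 = 134.0625
  green-stemmed potato-leaf: 715 × 1/16 = 44.6875
χ² = Σ (O − E)² / E
  purple-stemmed cut-leaf: (400 − 402.1875)² / 402.1875 = 0.0119
  purple-stemmed potato-leaf: (133 − 134.0625)² / 134.0625 = 0.0084
  green-stemmed cut-leaf: (134 − 134.0625)² / 134.0625 = 0.0000
  green-stemmed potato-leaf: (48 − 44.6875)² / 44.6875 = 0.2455
χ² = 0.0119 + 0.0084 + 0.0000 + 0.2455 = 0.2658 ≈ 0.266

0.266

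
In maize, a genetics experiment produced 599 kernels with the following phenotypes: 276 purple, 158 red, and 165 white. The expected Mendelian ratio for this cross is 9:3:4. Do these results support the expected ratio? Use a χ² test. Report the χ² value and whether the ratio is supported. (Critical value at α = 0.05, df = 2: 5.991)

31.159; not consistent

Under the 9:3:4 hypothesis (Σ ratio = 16, N = 599):
  purple: 599 × 9/16 = 336.9375
  red: 599 × 3/16 = 112.3125
  white: 599 × 4/16 = 149.75
χ² = Σ (O − E)² / E
  purple: (276 − 336.9375)² / 336.9375 = 11.0210
  red: (158 − 112.3125)² / 112.3125 = 18.5852
  white: (165 − 149.75)² / 149.75 = 1.5530
χ² = 11.0210 + 18.5852 + 1.5530 = 31.1592 ≈ 31.159
Degrees of freedom = 3 − 1 = 2; critical value at α = 0.05 is 5.991.
Since 31.159 > 5.991, we reject the null hypothesis — the data do not fit the 9:3:4 ratio.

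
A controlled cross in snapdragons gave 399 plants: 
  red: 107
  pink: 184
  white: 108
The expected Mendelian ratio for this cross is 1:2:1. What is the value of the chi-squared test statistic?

Under the 1:2:1 hypothesis (Σ ratio = 4, N = 399):
  red: 399 × 1/4 = 99.75
  pink: 399 × 2/4 = 199.5
  white: 399 × 1/4 = 99.75
χ² = Σ (O − E)² / E
  red: (107 − 99.75)² / 99.75 = 0.5269
  pink: (184 − 199.5)² / 199.5 = 1.2043
  white: (108 − 99.75)² / 99.75 = 0.6823
χ² = 0.5269 + 1.2043 + 0.6823 = 2.4135 ≈ 2.414

2.414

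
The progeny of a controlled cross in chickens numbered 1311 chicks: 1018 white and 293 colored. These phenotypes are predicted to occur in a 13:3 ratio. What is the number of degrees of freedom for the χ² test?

A goodness-of-fit test with 2 phenotype classes has df = 2 − 1 = 1.

1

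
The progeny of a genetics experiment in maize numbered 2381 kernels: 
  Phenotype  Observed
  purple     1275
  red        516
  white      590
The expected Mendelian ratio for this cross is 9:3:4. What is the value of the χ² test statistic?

13.974

The 9:3:4 ratio has 16 parts, so with N = 2381 the expected counts are:
  purple: 2381 × 9/16 = 1339.3125
  red: 2381 × 3/16 = 446.4375
  white: 2381 × 4/16 = 595.25
χ² = Σ (O − E)² / E
  purple: (1275 − 1339.3125)² / 1339.3125 = 3.0882
  red: (516 − 446.4375)² / 446.4375 = 10.8390
  white: (590 − 595.25)² / 595.25 = 0.0463
χ² = 3.0882 + 10.8390 + 0.0463 = 13.9735 ≈ 13.974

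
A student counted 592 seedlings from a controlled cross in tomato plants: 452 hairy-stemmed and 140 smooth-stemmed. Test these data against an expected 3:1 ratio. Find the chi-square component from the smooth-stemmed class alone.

0.432

Under the 3:1 hypothesis (Σ ratio = 4, N = 592):
  hairy-stemmed: 592 × 3/4 = 444
  smooth-stemmed: 592 × 1/4 = 148
Contribution of smooth-stemmed: (140 − 148)² / 148 = 0.4324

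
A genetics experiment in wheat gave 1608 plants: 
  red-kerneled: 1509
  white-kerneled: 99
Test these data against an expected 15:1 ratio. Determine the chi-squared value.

The 15:1 ratio has 16 parts, so with N = 1608 the expected counts are:
  red-kerneled: 1608 × 15/16 = 1507.5
  white-kerneled: 1608 × 1/16 = 100.5
χ² = Σ (O − E)² / E
  red-kerneled: (1509 − 1507.5)² / 1507.5 = 0.0015
  white-kerneled: (99 − 100.5)² / 100.5 = 0.0224
χ² = 0.0015 + 0.0224 = 0.0239 ≈ 0.024

0.024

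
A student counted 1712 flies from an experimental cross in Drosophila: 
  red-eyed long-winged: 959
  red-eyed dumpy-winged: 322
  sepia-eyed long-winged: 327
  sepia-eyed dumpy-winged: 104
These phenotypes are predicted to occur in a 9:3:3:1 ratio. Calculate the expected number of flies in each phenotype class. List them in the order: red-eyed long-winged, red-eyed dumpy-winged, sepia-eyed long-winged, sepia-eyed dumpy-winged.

The 9:3:3:1 ratio has 16 parts, so with N = 1712 the expected counts are:
  red-eyed long-winged: 1712 × 9/16 = 963
  red-eyed dumpy-winged: 1712 × 3/16 = 321
  sepia-eyed long-winged: 1712 × 3/16 = 321
  sepia-eyed dumpy-winged: 1712 × 1/16 = 107

963, 321, 321, 107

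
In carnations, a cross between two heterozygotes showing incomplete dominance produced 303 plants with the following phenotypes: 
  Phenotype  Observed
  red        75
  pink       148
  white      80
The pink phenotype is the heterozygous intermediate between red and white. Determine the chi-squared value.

With incomplete dominance, a heterozygote × heterozygote cross gives a 1:2:1 phenotypic ratio.
The 1:2:1 ratio has 4 parts, so with N = 303 the expected counts are:
  red: 303 × 1/4 = 75.75
  pink: 303 × 2/4 = 151.5
  white: 303 × 1/4 = 75.75
χ² = Σ (O − E)² / E
  red: (75 − 75.75)² / 75.75 = 0.0074
  pink: (148 − 151.5)² / 151.5 = 0.0809
  white: (80 − 75.75)² / 75.75 = 0.2384
χ² = 0.0074 + 0.0809 + 0.2384 = 0.3267 ≈ 0.327

0.327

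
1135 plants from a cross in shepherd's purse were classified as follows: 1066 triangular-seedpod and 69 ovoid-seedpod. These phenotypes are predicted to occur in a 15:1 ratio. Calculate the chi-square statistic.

Total ratio parts = 16. Expected numbers out of 1135:
  triangular-seedpod: 1135 × 15/16 = 1064.0625
  ovoid-seedpod: 1135 × 1/16 = 70.9375
χ² = Σ (O − E)² / E
  triangular-seedpod: (1066 − 1064.0625)² / 1064.0625 = 0.0035
  ovoid-seedpod: (69 − 70.9375)² / 70.9375 = 0.0529
χ² = 0.0035 + 0.0529 = 0.0564 ≈ 0.056

0.056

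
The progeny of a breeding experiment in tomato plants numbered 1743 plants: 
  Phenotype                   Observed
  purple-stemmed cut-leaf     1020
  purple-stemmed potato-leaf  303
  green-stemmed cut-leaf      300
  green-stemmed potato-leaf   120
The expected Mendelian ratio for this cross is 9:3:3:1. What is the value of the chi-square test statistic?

Under the 9:3:3:1 hypothesis (Σ ratio = 16, N = 1743):
  purple-stemmed cut-leaf: 1743 × 9/16 = 980.4375
  purple-stemmed potato-leaf: 1743 × 3/16 = 326.8125
  green-stemmed cut-leaf: 1743 × 3/16 = 326.8125
  green-stemmed potato-leaf: 1743 × 1/16 = 108.9375
χ² = Σ (O − E)² / E
  purple-stemmed cut-leaf: (1020 − 980.4375)² / 980.4375 = 1.5964
  purple-stemmed potato-leaf: (303 − 326.8125)² / 326.8125 = 1.7350
  green-stemmed cut-leaf: (300 − 326.8125)² / 326.8125 = 2.1998
  green-stemmed potato-leaf: (120 − 108.9375)² / 108.9375 = 1.1234
χ² = 1.5964 + 1.7350 + 2.1998 + 1.1234 = 6.6546 ≈ 6.655

6.655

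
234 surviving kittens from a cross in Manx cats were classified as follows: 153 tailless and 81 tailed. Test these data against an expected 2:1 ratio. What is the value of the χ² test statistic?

Under the 2:1 hypothesis (Σ ratio = 3, N = 234):
  tailless: 234 × 2/3 = 156
  tailed: 234 × 1/3 = 78
χ² = Σ (O − E)² / E
  tailless: (153 − 156)² / 156 = 0.0577
  tailed: (81 − 78)² / 78 = 0.1154
χ² = 0.0577 + 0.1154 = 0.1731 ≈ 0.173

0.173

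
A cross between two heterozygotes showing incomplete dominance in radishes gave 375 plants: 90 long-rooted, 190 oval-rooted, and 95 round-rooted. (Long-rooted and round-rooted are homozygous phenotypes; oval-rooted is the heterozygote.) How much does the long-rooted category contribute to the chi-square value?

0.150

With incomplete dominance, a heterozygote × heterozygote cross gives a 1:2:1 phenotypic ratio.
The 1:2:1 ratio has 4 parts, so with N = 375 the expected counts are:
  long-rooted: 375 × 1/4 = 93.75
  oval-rooted: 375 × 2/4 = 187.5
  round-rooted: 375 × 1/4 = 93.75
Contribution of long-rooted: (90 − 93.75)² / 93.75 = 0.1500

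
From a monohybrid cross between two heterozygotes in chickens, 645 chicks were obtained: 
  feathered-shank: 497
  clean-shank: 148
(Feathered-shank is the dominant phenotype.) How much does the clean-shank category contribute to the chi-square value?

1.089

For a monohybrid cross between heterozygotes with complete dominance, the expected phenotypic ratio is 3:1.
Under the 3:1 hypothesis (Σ ratio = 4, N = 645):
  feathered-shank: 645 × 3/4 = 483.75
  clean-shank: 645 × 1/4 = 161.25
Contribution of clean-shank: (148 − 161.25)² / 161.25 = 1.0888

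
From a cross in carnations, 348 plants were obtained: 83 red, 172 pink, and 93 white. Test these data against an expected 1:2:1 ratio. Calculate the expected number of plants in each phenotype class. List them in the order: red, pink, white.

87, 174, 87

Total ratio parts = 4. Expected numbers out of 348:
  red: 348 × 1/4 = 87
  pink: 348 × 2/4 = 174
  white: 348 × 1/4 = 87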